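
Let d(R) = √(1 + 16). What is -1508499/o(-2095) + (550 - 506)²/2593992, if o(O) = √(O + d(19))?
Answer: 242/324249 + 1508499*I/√(2095 - √17) ≈ 0.00074634 + 32990.0*I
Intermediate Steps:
d(R) = √17
o(O) = √(O + √17)
-1508499/o(-2095) + (550 - 506)²/2593992 = -1508499/√(-2095 + √17) + (550 - 506)²/2593992 = -1508499/√(-2095 + √17) + 44²*(1/2593992) = -1508499/√(-2095 + √17) + 1936*(1/2593992) = -1508499/√(-2095 + √17) + 242/324249 = 242/324249 - 1508499/√(-2095 + √17)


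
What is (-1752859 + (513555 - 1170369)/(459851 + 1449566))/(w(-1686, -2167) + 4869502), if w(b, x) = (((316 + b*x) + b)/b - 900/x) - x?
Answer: -6114125358905885277/16985249428645770469 ≈ -0.35997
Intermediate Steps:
w(b, x) = -x - 900/x + (316 + b + b*x)/b (w(b, x) = ((316 + b + b*x)/b - 900/x) - x = (-900/x + (316 + b + b*x)/b) - x = -x - 900/x + (316 + b + b*x)/b)
(-1752859 + (513555 - 1170369)/(459851 + 1449566))/(w(-1686, -2167) + 4869502) = (-1752859 + (513555 - 1170369)/(459851 + 1449566))/((1 - 900/(-2167) + 316/(-1686)) + 4869502) = (-1752859 - 656814/1909417)/((1 - 900*(-1/2167) + 316*(-1/1686)) + 4869502) = (-1752859 - 656814*1/1909417)/((1 + 900/2167 - 158/843) + 4869502) = (-1752859 - 656814/1909417)/(2243095/1826781 + 4869502) = -3346939430017/(1909417*8895515976157/1826781) = -3346939430017/1909417*1826781/8895515976157 = -6114125358905885277/16985249428645770469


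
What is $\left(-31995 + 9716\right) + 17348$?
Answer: $-4931$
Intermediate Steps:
$\left(-31995 + 9716\right) + 17348 = -22279 + 17348 = -4931$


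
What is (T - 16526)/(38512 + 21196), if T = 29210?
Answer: 3171/14927 ≈ 0.21243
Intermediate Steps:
(T - 16526)/(38512 + 21196) = (29210 - 16526)/(38512 + 21196) = 12684/59708 = 12684*(1/59708) = 3171/14927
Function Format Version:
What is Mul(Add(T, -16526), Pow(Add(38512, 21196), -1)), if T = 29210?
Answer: Rational(3171, 14927) ≈ 0.21243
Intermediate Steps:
Mul(Add(T, -16526), Pow(Add(38512, 21196), -1)) = Mul(Add(29210, -16526), Pow(Add(38512, 21196), -1)) = Mul(12684, Pow(59708, -1)) = Mul(12684, Rational(1, 59708)) = Rational(3171, 14927)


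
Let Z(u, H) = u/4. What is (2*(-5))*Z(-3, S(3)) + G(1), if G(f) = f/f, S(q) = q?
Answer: 17/2 ≈ 8.5000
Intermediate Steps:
G(f) = 1
Z(u, H) = u/4 (Z(u, H) = u*(1/4) = u/4)
(2*(-5))*Z(-3, S(3)) + G(1) = (2*(-5))*((1/4)*(-3)) + 1 = -10*(-3/4) + 1 = 15/2 + 1 = 17/2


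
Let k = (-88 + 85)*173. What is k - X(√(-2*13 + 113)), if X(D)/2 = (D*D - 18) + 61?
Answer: -779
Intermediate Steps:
k = -519 (k = -3*173 = -519)
X(D) = 86 + 2*D² (X(D) = 2*((D*D - 18) + 61) = 2*((D² - 18) + 61) = 2*((-18 + D²) + 61) = 2*(43 + D²) = 86 + 2*D²)
k - X(√(-2*13 + 113)) = -519 - (86 + 2*(√(-2*13 + 113))²) = -519 - (86 + 2*(√(-26 + 113))²) = -519 - (86 + 2*(√87)²) = -519 - (86 + 2*87) = -519 - (86 + 174) = -519 - 1*260 = -519 - 260 = -779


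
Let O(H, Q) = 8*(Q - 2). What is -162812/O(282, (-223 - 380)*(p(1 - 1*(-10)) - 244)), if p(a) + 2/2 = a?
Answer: -40703/282200 ≈ -0.14423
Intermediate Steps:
p(a) = -1 + a
O(H, Q) = -16 + 8*Q (O(H, Q) = 8*(-2 + Q) = -16 + 8*Q)
-162812/O(282, (-223 - 380)*(p(1 - 1*(-10)) - 244)) = -162812/(-16 + 8*((-223 - 380)*((-1 + (1 - 1*(-10))) - 244))) = -162812/(-16 + 8*(-603*((-1 + (1 + 10)) - 244))) = -162812/(-16 + 8*(-603*((-1 + 11) - 244))) = -162812/(-16 + 8*(-603*(10 - 244))) = -162812/(-16 + 8*(-603*(-234))) = -162812/(-16 + 8*141102) = -162812/(-16 + 1128816) = -162812/1128800 = -162812*1/1128800 = -40703/282200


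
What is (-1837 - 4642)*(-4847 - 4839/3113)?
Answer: 8890100950/283 ≈ 3.1414e+7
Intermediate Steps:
(-1837 - 4642)*(-4847 - 4839/3113) = -6479*(-4847 - 4839*1/3113) = -6479*(-4847 - 4839/3113) = -6479*(-15093550/3113) = 8890100950/283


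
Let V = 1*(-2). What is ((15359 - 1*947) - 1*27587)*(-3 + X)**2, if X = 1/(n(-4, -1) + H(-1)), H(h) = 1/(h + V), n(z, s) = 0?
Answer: -474300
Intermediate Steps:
V = -2
H(h) = 1/(-2 + h) (H(h) = 1/(h - 2) = 1/(-2 + h))
X = -3 (X = 1/(0 + 1/(-2 - 1)) = 1/(0 + 1/(-3)) = 1/(0 - 1/3) = 1/(-1/3) = -3)
((15359 - 1*947) - 1*27587)*(-3 + X)**2 = ((15359 - 1*947) - 1*27587)*(-3 - 3)**2 = ((15359 - 947) - 27587)*(-6)**2 = (14412 - 27587)*36 = -13175*36 = -474300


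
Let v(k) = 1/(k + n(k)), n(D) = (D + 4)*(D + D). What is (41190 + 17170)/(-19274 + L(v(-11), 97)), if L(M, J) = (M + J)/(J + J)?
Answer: -404755780/133671359 ≈ -3.0280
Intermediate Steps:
n(D) = 2*D*(4 + D) (n(D) = (4 + D)*(2*D) = 2*D*(4 + D))
v(k) = 1/(k + 2*k*(4 + k))
L(M, J) = (J + M)/(2*J) (L(M, J) = (J + M)/((2*J)) = (J + M)*(1/(2*J)) = (J + M)/(2*J))
(41190 + 17170)/(-19274 + L(v(-11), 97)) = (41190 + 17170)/(-19274 + (½)*(97 + 1/((-11)*(9 + 2*(-11))))/97) = 58360/(-19274 + (½)*(1/97)*(97 - 1/(11*(9 - 22)))) = 58360/(-19274 + (½)*(1/97)*(97 - 1/11/(-13))) = 58360/(-19274 + (½)*(1/97)*(97 - 1/11*(-1/13))) = 58360/(-19274 + (½)*(1/97)*(97 + 1/143)) = 58360/(-19274 + (½)*(1/97)*(13872/143)) = 58360/(-19274 + 6936/13871) = 58360/(-267342718/13871) = 58360*(-13871/267342718) = -404755780/133671359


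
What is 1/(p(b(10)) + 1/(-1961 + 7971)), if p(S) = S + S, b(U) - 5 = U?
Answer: 6010/180301 ≈ 0.033333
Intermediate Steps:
b(U) = 5 + U
p(S) = 2*S
1/(p(b(10)) + 1/(-1961 + 7971)) = 1/(2*(5 + 10) + 1/(-1961 + 7971)) = 1/(2*15 + 1/6010) = 1/(30 + 1/6010) = 1/(180301/6010) = 6010/180301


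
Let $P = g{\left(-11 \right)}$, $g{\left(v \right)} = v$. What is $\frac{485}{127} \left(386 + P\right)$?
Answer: $\frac{181875}{127} \approx 1432.1$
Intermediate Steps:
$P = -11$
$\frac{485}{127} \left(386 + P\right) = \frac{485}{127} \left(386 - 11\right) = 485 \cdot \frac{1}{127} \cdot 375 = \frac{485}{127} \cdot 375 = \frac{181875}{127}$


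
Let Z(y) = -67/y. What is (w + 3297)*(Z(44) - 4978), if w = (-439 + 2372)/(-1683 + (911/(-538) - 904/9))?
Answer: -567440747591427/34574548 ≈ -1.6412e+7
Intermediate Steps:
w = -9359586/8643637 (w = 1933/(-1683 + (911*(-1/538) - 904*1/9)) = 1933/(-1683 + (-911/538 - 904/9)) = 1933/(-1683 - 494551/4842) = 1933/(-8643637/4842) = 1933*(-4842/8643637) = -9359586/8643637 ≈ -1.0828)
(w + 3297)*(Z(44) - 4978) = (-9359586/8643637 + 3297)*(-67/44 - 4978) = 28488711603*(-67*1/44 - 4978)/8643637 = 28488711603*(-67/44 - 4978)/8643637 = (28488711603/8643637)*(-219099/44) = -567440747591427/34574548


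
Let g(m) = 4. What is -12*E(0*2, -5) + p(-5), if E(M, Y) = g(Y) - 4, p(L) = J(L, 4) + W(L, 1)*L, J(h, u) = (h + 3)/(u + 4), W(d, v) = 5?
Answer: -101/4 ≈ -25.250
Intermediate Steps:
J(h, u) = (3 + h)/(4 + u)
p(L) = 3/8 + 41*L/8 (p(L) = (3 + L)/(4 + 4) + 5*L = (3 + L)/8 + 5*L = (3/8 + L/8) + 5*L = 3/8 + 41*L/8)
E(M, Y) = 0 (E(M, Y) = 4 - 4 = 0)
-12*E(0*2, -5) + p(-5) = -12*0 + (3/8 + (41/8)*(-5)) = 0 + (3/8 - 205/8) = 0 - 101/4 = -101/4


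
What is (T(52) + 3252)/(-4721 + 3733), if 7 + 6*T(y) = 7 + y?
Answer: -4891/1482 ≈ -3.3003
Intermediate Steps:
T(y) = y/6 (T(y) = -7/6 + (7 + y)/6 = -7/6 + (7/6 + y/6) = y/6)
(T(52) + 3252)/(-4721 + 3733) = ((1/6)*52 + 3252)/(-4721 + 3733) = (26/3 + 3252)/(-988) = (9782/3)*(-1/988) = -4891/1482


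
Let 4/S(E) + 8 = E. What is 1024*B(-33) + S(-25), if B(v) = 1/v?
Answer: -1028/33 ≈ -31.152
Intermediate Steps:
S(E) = 4/(-8 + E)
1024*B(-33) + S(-25) = 1024/(-33) + 4/(-8 - 25) = 1024*(-1/33) + 4/(-33) = -1024/33 + 4*(-1/33) = -1024/33 - 4/33 = -1028/33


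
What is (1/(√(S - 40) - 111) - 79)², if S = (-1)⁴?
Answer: (1385660*√39 + 76669501*I)/(6*(37*√39 + 2047*I)) ≈ 6242.4 + 0.07984*I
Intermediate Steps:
S = 1
(1/(√(S - 40) - 111) - 79)² = (1/(√(1 - 40) - 111) - 79)² = (1/(√(-39) - 111) - 79)² = (1/(I*√39 - 111) - 79)² = (1/(-111 + I*√39) - 79)² = (-79 + 1/(-111 + I*√39))²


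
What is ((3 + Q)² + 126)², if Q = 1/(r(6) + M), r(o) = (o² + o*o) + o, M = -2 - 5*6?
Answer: 81759967969/4477456 ≈ 18260.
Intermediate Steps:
M = -32 (M = -2 - 30 = -32)
r(o) = o + 2*o² (r(o) = (o² + o²) + o = 2*o² + o = o + 2*o²)
Q = 1/46 (Q = 1/(6*(1 + 2*6) - 32) = 1/(6*(1 + 12) - 32) = 1/(6*13 - 32) = 1/(78 - 32) = 1/46 ≈ 0.021739)
((3 + Q)² + 126)² = ((3 + 1/46)² + 126)² = ((139/46)² + 126)² = (19321/2116 + 126)² = (285937/2116)² = 81759967969/4477456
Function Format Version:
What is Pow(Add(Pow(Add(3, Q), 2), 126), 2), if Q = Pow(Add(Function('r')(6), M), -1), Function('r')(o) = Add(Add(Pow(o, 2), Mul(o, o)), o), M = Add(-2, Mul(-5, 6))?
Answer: Rational(81759967969, 4477456) ≈ 18260.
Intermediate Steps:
M = -32 (M = Add(-2, -30) = -32)
Function('r')(o) = Add(o, Mul(2, Pow(o, 2))) (Function('r')(o) = Add(Add(Pow(o, 2), Pow(o, 2)), o) = Add(Mul(2, Pow(o, 2)), o) = Add(o, Mul(2, Pow(o, 2))))
Q = Rational(1, 46) (Q = Pow(Add(Mul(6, Add(1, Mul(2, 6))), -32), -1) = Pow(Add(Mul(6, Add(1, 12)), -32), -1) = Pow(Add(Mul(6, 13), -32), -1) = Pow(Add(78, -32), -1) = Pow(46, -1) = Rational(1, 46) ≈ 0.021739)
Pow(Add(Pow(Add(3, Q), 2), 126), 2) = Pow(Add(Pow(Add(3, Rational(1, 46)), 2), 126), 2) = Pow(Add(Pow(Rational(139, 46), 2), 126), 2) = Pow(Add(Rational(19321, 2116), 126), 2) = Pow(Rational(285937, 2116), 2) = Rational(81759967969, 4477456)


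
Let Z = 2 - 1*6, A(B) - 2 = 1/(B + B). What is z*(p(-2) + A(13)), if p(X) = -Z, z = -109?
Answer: -17113/26 ≈ -658.19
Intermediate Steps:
A(B) = 2 + 1/(2*B) (A(B) = 2 + 1/(B + B) = 2 + 1/(2*B))
Z = -4 (Z = 2 - 6 = -4)
p(X) = 4 (p(X) = -1*(-4) = 4)
z*(p(-2) + A(13)) = -109*(4 + (2 + (½)/13)) = -109*(4 + (2 + (½)*(1/13))) = -109*(4 + (2 + 1/26)) = -109*(4 + 53/26) = -109*157/26 = -17113/26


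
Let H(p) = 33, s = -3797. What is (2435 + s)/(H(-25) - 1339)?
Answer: 681/653 ≈ 1.0429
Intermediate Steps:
(2435 + s)/(H(-25) - 1339) = (2435 - 3797)/(33 - 1339) = -1362/(-1306) = -1362*(-1/1306) = 681/653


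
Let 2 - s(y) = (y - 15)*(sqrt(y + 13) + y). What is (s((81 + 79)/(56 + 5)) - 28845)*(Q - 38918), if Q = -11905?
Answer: 5448429044469/3721 - 38371365*sqrt(58133)/3721 ≈ 1.4618e+9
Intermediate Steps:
s(y) = 2 - (-15 + y)*(y + sqrt(13 + y)) (s(y) = 2 - (y - 15)*(sqrt(y + 13) + y) = 2 - (-15 + y)*(sqrt(13 + y) + y) = 2 - (-15 + y)*(y + sqrt(13 + y)))
(s((81 + 79)/(56 + 5)) - 28845)*(Q - 38918) = ((2 - ((81 + 79)/(56 + 5))**2 + 15*((81 + 79)/(56 + 5)) + 15*sqrt(13 + (81 + 79)/(56 + 5)) - (81 + 79)/(56 + 5)*sqrt(13 + (81 + 79)/(56 + 5))) - 28845)*(-11905 - 38918) = ((2 - (160/61)**2 + 15*(160/61) + 15*sqrt(13 + 160/61) - 160/61*sqrt(13 + 160/61)) - 28845)*(-50823) = ((2 - (160*(1/61))**2 + 15*(160*(1/61)) + 15*sqrt(13 + 160*(1/61)) - 160*(1/61)*sqrt(13 + 160*(1/61))) - 28845)*(-50823) = ((2 - (160/61)**2 + 15*(160/61) + 15*sqrt(13 + 160/61) - 1*160/61*sqrt(13 + 160/61)) - 28845)*(-50823) = ((2 - 1*25600/3721 + 2400/61 + 15*sqrt(953/61) - 1*160/61*sqrt(953/61)) - 28845)*(-50823) = ((2 - 25600/3721 + 2400/61 + 15*(sqrt(58133)/61) - 1*160/61*sqrt(58133)/61) - 28845)*(-50823) = ((2 - 25600/3721 + 2400/61 + 15*sqrt(58133)/61 - 160*sqrt(58133)/3721) - 28845)*(-50823) = ((128242/3721 + 755*sqrt(58133)/3721) - 28845)*(-50823) = (-107204003/3721 + 755*sqrt(58133)/3721)*(-50823) = 5448429044469/3721 - 38371365*sqrt(58133)/3721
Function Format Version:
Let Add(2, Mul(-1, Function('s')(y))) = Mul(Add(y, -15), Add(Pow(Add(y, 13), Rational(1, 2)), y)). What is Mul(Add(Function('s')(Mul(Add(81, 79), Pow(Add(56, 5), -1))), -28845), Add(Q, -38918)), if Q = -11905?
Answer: Add(Rational(5448429044469, 3721), Mul(Rational(-38371365, 3721), Pow(58133, Rational(1, 2)))) ≈ 1.4618e+9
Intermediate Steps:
Function('s')(y) = Add(2, Mul(-1, Add(-15, y), Add(y, Pow(Add(13, y), Rational(1, 2))))) (Function('s')(y) = Add(2, Mul(-1, Mul(Add(y, -15), Add(Pow(Add(y, 13), Rational(1, 2)), y)))) = Add(2, Mul(-1, Mul(Add(-15, y), Add(Pow(Add(13, y), Rational(1, 2)), y)))) = Add(2, Mul(-1, Mul(Add(-15, y), Add(y, Pow(Add(13, y), Rational(1, 2)))))) = Add(2, Mul(-1, Add(-15, y), Add(y, Pow(Add(13, y), Rational(1, 2))))))
Mul(Add(Function('s')(Mul(Add(81, 79), Pow(Add(56, 5), -1))), -28845), Add(Q, -38918)) = Mul(Add(Add(2, Mul(-1, Pow(Mul(Add(81, 79), Pow(Add(56, 5), -1)), 2)), Mul(15, Mul(Add(81, 79), Pow(Add(56, 5), -1))), Mul(15, Pow(Add(13, Mul(Add(81, 79), Pow(Add(56, 5), -1))), Rational(1, 2))), Mul(-1, Mul(Add(81, 79), Pow(Add(56, 5), -1)), Pow(Add(13, Mul(Add(81, 79), Pow(Add(56, 5), -1))), Rational(1, 2)))), -28845), Add(-11905, -38918)) = Mul(Add(Add(2, Mul(-1, Pow(Mul(160, Pow(61, -1)), 2)), Mul(15, Mul(160, Pow(61, -1))), Mul(15, Pow(Add(13, Mul(160, Pow(61, -1))), Rational(1, 2))), Mul(-1, Mul(160, Pow(61, -1)), Pow(Add(13, Mul(160, Pow(61, -1))), Rational(1, 2)))), -28845), -50823) = Mul(Add(Add(2, Mul(-1, Pow(Mul(160, Rational(1, 61)), 2)), Mul(15, Mul(160, Rational(1, 61))), Mul(15, Pow(Add(13, Mul(160, Rational(1, 61))), Rational(1, 2))), Mul(-1, Mul(160, Rational(1, 61)), Pow(Add(13, Mul(160, Rational(1, 61))), Rational(1, 2)))), -28845), -50823) = Mul(Add(Add(2, Mul(-1, Pow(Rational(160, 61), 2)), Mul(15, Rational(160, 61)), Mul(15, Pow(Add(13, Rational(160, 61)), Rational(1, 2))), Mul(-1, Rational(160, 61), Pow(Add(13, Rational(160, 61)), Rational(1, 2)))), -28845), -50823) = Mul(Add(Add(2, Mul(-1, Rational(25600, 3721)), Rational(2400, 61), Mul(15, Pow(Rational(953, 61), Rational(1, 2))), Mul(-1, Rational(160, 61), Pow(Rational(953, 61), Rational(1, 2)))), -28845), -50823) = Mul(Add(Add(2, Rational(-25600, 3721), Rational(2400, 61), Mul(15, Mul(Rational(1, 61), Pow(58133, Rational(1, 2)))), Mul(-1, Rational(160, 61), Mul(Rational(1, 61), Pow(58133, Rational(1, 2))))), -28845), -50823) = Mul(Add(Add(2, Rational(-25600, 3721), Rational(2400, 61), Mul(Rational(15, 61), Pow(58133, Rational(1, 2))), Mul(Rational(-160, 3721), Pow(58133, Rational(1, 2)))), -28845), -50823) = Mul(Add(Add(Rational(128242, 3721), Mul(Rational(755, 3721), Pow(58133, Rational(1, 2)))), -28845), -50823) = Mul(Add(Rational(-107204003, 3721), Mul(Rational(755, 3721), Pow(58133, Rational(1, 2)))), -50823) = Add(Rational(5448429044469, 3721), Mul(Rational(-38371365, 3721), Pow(58133, Rational(1, 2))))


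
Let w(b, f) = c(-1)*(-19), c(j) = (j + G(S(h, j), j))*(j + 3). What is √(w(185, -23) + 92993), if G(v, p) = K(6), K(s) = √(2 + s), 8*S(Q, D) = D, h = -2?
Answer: √(93031 - 76*√2) ≈ 304.83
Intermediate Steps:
S(Q, D) = D/8
G(v, p) = 2*√2 (G(v, p) = √(2 + 6) = √8 = 2*√2)
c(j) = (3 + j)*(j + 2*√2) (c(j) = (j + 2*√2)*(j + 3) = (j + 2*√2)*(3 + j) = (3 + j)*(j + 2*√2))
w(b, f) = 38 - 76*√2 (w(b, f) = ((-1)² + 3*(-1) + 6*√2 + 2*(-1)*√2)*(-19) = (1 - 3 + 6*√2 - 2*√2)*(-19) = (-2 + 4*√2)*(-19) = 38 - 76*√2)
√(w(185, -23) + 92993) = √((38 - 76*√2) + 92993) = √(93031 - 76*√2)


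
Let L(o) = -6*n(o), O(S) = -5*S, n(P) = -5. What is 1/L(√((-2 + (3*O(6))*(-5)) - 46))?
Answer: 1/30 ≈ 0.033333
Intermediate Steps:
L(o) = 30 (L(o) = -6*(-5) = 30)
1/L(√((-2 + (3*O(6))*(-5)) - 46)) = 1/30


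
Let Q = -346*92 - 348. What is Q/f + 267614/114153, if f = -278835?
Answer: 5219572882/2121990117 ≈ 2.4598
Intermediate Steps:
Q = -32180 (Q = -31832 - 348 = -32180)
Q/f + 267614/114153 = -32180/(-278835) + 267614/114153 = -32180*(-1/278835) + 267614*(1/114153) = 6436/55767 + 267614/114153 = 5219572882/2121990117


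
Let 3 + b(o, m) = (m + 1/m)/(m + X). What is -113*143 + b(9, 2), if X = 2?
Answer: -129291/8 ≈ -16161.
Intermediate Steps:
b(o, m) = -3 + (m + 1/m)/(2 + m) (b(o, m) = -3 + (m + 1/m)/(m + 2) = -3 + (m + 1/m)/(2 + m))
-113*143 + b(9, 2) = -113*143 + (1 - 6*2 - 2*2**2)/(2*(2 + 2)) = -16159 + (1/2)*(1 - 12 - 2*4)/4 = -16159 + (1/2)*(1/4)*(1 - 12 - 8) = -16159 + (1/2)*(1/4)*(-19) = -16159 - 19/8 = -129291/8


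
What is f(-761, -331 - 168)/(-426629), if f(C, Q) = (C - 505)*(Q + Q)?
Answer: -1263468/426629 ≈ -2.9615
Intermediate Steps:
f(C, Q) = 2*Q*(-505 + C) (f(C, Q) = (-505 + C)*(2*Q) = 2*Q*(-505 + C))
f(-761, -331 - 168)/(-426629) = (2*(-331 - 168)*(-505 - 761))/(-426629) = (2*(-499)*(-1266))*(-1/426629) = 1263468*(-1/426629) = -1263468/426629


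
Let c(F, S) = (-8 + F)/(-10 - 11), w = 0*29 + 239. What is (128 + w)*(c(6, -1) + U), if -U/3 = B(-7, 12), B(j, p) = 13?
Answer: -299839/21 ≈ -14278.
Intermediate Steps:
U = -39 (U = -3*13 = -39)
w = 239 (w = 0 + 239 = 239)
c(F, S) = 8/21 - F/21 (c(F, S) = (-8 + F)/(-21) = (-8 + F)*(-1/21) = 8/21 - F/21)
(128 + w)*(c(6, -1) + U) = (128 + 239)*((8/21 - 1/21*6) - 39) = 367*((8/21 - 2/7) - 39) = 367*(2/21 - 39) = 367*(-817/21) = -299839/21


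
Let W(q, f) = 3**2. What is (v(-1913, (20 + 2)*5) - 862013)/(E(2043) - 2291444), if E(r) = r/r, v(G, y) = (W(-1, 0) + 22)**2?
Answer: 861052/2291443 ≈ 0.37577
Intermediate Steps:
W(q, f) = 9
v(G, y) = 961 (v(G, y) = (9 + 22)**2 = 31**2 = 961)
E(r) = 1
(v(-1913, (20 + 2)*5) - 862013)/(E(2043) - 2291444) = (961 - 862013)/(1 - 2291444) = -861052/(-2291443) = -861052*(-1/2291443) = 861052/2291443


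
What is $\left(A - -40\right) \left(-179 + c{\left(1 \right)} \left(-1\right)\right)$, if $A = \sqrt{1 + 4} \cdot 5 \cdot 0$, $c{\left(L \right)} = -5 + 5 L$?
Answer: $-7160$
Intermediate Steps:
$A = 0$ ($A = \sqrt{5} \cdot 5 \cdot 0 = 5 \sqrt{5} \cdot 0 = 0$)
$\left(A - -40\right) \left(-179 + c{\left(1 \right)} \left(-1\right)\right) = \left(0 - -40\right) \left(-179 + \left(-5 + 5 \cdot 1\right) \left(-1\right)\right) = \left(0 + 40\right) \left(-179 + \left(-5 + 5\right) \left(-1\right)\right) = 40 \left(-179 + 0 \left(-1\right)\right) = 40 \left(-179 + 0\right) = 40 \left(-179\right) = -7160$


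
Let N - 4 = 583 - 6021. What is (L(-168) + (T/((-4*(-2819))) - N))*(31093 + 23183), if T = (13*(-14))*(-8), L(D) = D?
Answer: 805739052168/2819 ≈ 2.8582e+8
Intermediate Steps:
N = -5434 (N = 4 + (583 - 6021) = 4 - 5438 = -5434)
T = 1456 (T = -182*(-8) = 1456)
(L(-168) + (T/((-4*(-2819))) - N))*(31093 + 23183) = (-168 + (1456/((-4*(-2819))) - 1*(-5434)))*(31093 + 23183) = (-168 + (1456/11276 + 5434))*54276 = (-168 + (1456*(1/11276) + 5434))*54276 = (-168 + (364/2819 + 5434))*54276 = (-168 + 15318810/2819)*54276 = (14845218/2819)*54276 = 805739052168/2819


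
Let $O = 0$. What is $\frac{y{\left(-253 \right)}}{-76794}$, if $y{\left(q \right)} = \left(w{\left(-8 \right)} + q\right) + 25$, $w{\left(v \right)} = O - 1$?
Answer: $\frac{229}{76794} \approx 0.002982$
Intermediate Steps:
$w{\left(v \right)} = -1$ ($w{\left(v \right)} = 0 - 1 = -1$)
$y{\left(q \right)} = 24 + q$ ($y{\left(q \right)} = \left(-1 + q\right) + 25 = 24 + q$)
$\frac{y{\left(-253 \right)}}{-76794} = \frac{24 - 253}{-76794} = \left(-229\right) \left(- \frac{1}{76794}\right) = \frac{229}{76794}$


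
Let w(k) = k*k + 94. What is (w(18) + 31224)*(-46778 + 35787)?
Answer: -347777222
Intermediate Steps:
w(k) = 94 + k² (w(k) = k² + 94 = 94 + k²)
(w(18) + 31224)*(-46778 + 35787) = ((94 + 18²) + 31224)*(-46778 + 35787) = ((94 + 324) + 31224)*(-10991) = (418 + 31224)*(-10991) = 31642*(-10991) = -347777222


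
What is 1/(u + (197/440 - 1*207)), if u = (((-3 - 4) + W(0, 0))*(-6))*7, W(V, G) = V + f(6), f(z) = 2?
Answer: 440/1517 ≈ 0.29005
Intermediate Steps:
W(V, G) = 2 + V (W(V, G) = V + 2 = 2 + V)
u = 210 (u = (((-3 - 4) + (2 + 0))*(-6))*7 = ((-7 + 2)*(-6))*7 = -5*(-6)*7 = 30*7 = 210)
1/(u + (197/440 - 1*207)) = 1/(210 + (197/440 - 1*207)) = 1/(210 + (197*(1/440) - 207)) = 1/(210 + (197/440 - 207)) = 1/(210 - 90883/440) = 1/(1517/440) = 440/1517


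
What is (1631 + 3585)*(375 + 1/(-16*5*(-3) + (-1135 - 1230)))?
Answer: 4156494784/2125 ≈ 1.9560e+6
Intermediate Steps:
(1631 + 3585)*(375 + 1/(-16*5*(-3) + (-1135 - 1230))) = 5216*(375 + 1/(-80*(-3) - 2365)) = 5216*(375 + 1/(240 - 2365)) = 5216*(375 + 1/(-2125)) = 5216*(375 - 1/2125) = 5216*(796874/2125) = 4156494784/2125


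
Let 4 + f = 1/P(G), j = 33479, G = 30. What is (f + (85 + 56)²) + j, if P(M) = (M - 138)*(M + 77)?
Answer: 616581935/11556 ≈ 53356.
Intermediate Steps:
P(M) = (-138 + M)*(77 + M)
f = -46225/11556 (f = -4 + 1/(-10626 + 30² - 61*30) = -4 + 1/(-10626 + 900 - 1830) = -4 + 1/(-11556) = -4 - 1/11556 = -46225/11556 ≈ -4.0001)
(f + (85 + 56)²) + j = (-46225/11556 + (85 + 56)²) + 33479 = (-46225/11556 + 141²) + 33479 = (-46225/11556 + 19881) + 33479 = 229698611/11556 + 33479 = 616581935/11556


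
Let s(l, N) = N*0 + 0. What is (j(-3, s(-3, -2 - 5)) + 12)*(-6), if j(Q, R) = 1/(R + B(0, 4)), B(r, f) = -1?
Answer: -66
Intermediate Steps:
s(l, N) = 0 (s(l, N) = 0 + 0 = 0)
j(Q, R) = 1/(-1 + R) (j(Q, R) = 1/(R - 1) = 1/(-1 + R))
(j(-3, s(-3, -2 - 5)) + 12)*(-6) = (1/(-1 + 0) + 12)*(-6) = (1/(-1) + 12)*(-6) = (-1 + 12)*(-6) = 11*(-6) = -66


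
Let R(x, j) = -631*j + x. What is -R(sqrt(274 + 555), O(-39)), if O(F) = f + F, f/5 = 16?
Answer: 25871 - sqrt(829) ≈ 25842.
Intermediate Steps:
f = 80 (f = 5*16 = 80)
O(F) = 80 + F
R(x, j) = x - 631*j
-R(sqrt(274 + 555), O(-39)) = -(sqrt(274 + 555) - 631*(80 - 39)) = -(sqrt(829) - 631*41) = -(sqrt(829) - 25871) = -(-25871 + sqrt(829)) = 25871 - sqrt(829)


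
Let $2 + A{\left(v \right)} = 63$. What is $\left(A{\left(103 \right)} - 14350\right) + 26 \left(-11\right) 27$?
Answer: $-22011$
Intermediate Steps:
$A{\left(v \right)} = 61$ ($A{\left(v \right)} = -2 + 63 = 61$)
$\left(A{\left(103 \right)} - 14350\right) + 26 \left(-11\right) 27 = \left(61 - 14350\right) + 26 \left(-11\right) 27 = -14289 - 7722 = -22011$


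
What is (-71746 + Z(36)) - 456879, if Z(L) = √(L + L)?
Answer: -528625 + 6*√2 ≈ -5.2862e+5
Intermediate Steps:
Z(L) = √2*√L (Z(L) = √(2*L) = √2*√L)
(-71746 + Z(36)) - 456879 = (-71746 + √2*√36) - 456879 = (-71746 + √2*6) - 456879 = (-71746 + 6*√2) - 456879 = -528625 + 6*√2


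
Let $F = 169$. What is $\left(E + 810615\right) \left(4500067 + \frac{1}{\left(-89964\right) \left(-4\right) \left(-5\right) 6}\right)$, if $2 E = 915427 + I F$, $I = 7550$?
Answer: $\frac{1210596998815819721}{141120} \approx 8.5785 \cdot 10^{12}$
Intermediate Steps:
$E = \frac{2191377}{2}$ ($E = \frac{915427 + 7550 \cdot 169}{2} = \frac{915427 + 1275950}{2} = \frac{1}{2} \cdot 2191377 = \frac{2191377}{2} \approx 1.0957 \cdot 10^{6}$)
$\left(E + 810615\right) \left(4500067 + \frac{1}{\left(-89964\right) \left(-4\right) \left(-5\right) 6}\right) = \left(\frac{2191377}{2} + 810615\right) \left(4500067 + \frac{1}{\left(-89964\right) \left(-4\right) \left(-5\right) 6}\right) = \frac{3812607 \left(4500067 + \frac{1}{\left(-89964\right) 20 \cdot 6}\right)}{2} = \frac{3812607 \left(4500067 + \frac{1}{\left(-89964\right) 120}\right)}{2} = \frac{3812607 \left(4500067 + \frac{1}{-10795680}\right)}{2} = \frac{3812607 \left(4500067 - \frac{1}{10795680}\right)}{2} = \frac{3812607}{2} \cdot \frac{48581283310559}{10795680} = \frac{1210596998815819721}{141120}$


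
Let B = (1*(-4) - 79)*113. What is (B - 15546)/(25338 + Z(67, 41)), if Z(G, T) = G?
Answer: -4985/5081 ≈ -0.98111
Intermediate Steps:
B = -9379 (B = (-4 - 79)*113 = -83*113 = -9379)
(B - 15546)/(25338 + Z(67, 41)) = (-9379 - 15546)/(25338 + 67) = -24925/25405 = -24925*1/25405 = -4985/5081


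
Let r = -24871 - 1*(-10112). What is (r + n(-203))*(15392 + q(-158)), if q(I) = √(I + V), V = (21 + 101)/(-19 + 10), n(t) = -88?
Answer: -228525024 - 9898*I*√386 ≈ -2.2853e+8 - 1.9446e+5*I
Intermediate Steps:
r = -14759 (r = -24871 + 10112 = -14759)
V = -122/9 (V = 122/(-9) = 122*(-⅑) = -122/9 ≈ -13.556)
q(I) = √(-122/9 + I) (q(I) = √(I - 122/9) = √(-122/9 + I))
(r + n(-203))*(15392 + q(-158)) = (-14759 - 88)*(15392 + √(-122 + 9*(-158))/3) = -14847*(15392 + √(-122 - 1422)/3) = -14847*(15392 + √(-1544)/3) = -14847*(15392 + (2*I*√386)/3) = -14847*(15392 + 2*I*√386/3) = -228525024 - 9898*I*√386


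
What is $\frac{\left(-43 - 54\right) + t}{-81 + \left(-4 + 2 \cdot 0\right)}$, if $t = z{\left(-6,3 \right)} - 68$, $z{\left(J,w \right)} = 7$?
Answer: $\frac{158}{85} \approx 1.8588$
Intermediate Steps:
$t = -61$ ($t = 7 - 68 = -61$)
$\frac{\left(-43 - 54\right) + t}{-81 + \left(-4 + 2 \cdot 0\right)} = \frac{\left(-43 - 54\right) - 61}{-81 + \left(-4 + 2 \cdot 0\right)} = \frac{\left(-43 - 54\right) - 61}{-81 + \left(-4 + 0\right)} = \frac{-97 - 61}{-81 - 4} = - \frac{158}{-85} = \left(-158\right) \left(- \frac{1}{85}\right) = \frac{158}{85}$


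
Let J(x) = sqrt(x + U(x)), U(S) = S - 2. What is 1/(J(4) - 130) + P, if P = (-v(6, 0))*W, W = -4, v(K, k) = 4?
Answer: 135087/8447 - sqrt(6)/16894 ≈ 15.992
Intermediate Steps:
U(S) = -2 + S
J(x) = sqrt(-2 + 2*x) (J(x) = sqrt(x + (-2 + x)) = sqrt(-2 + 2*x))
P = 16 (P = -1*4*(-4) = -4*(-4) = 16)
1/(J(4) - 130) + P = 1/(sqrt(-2 + 2*4) - 130) + 16 = 1/(sqrt(-2 + 8) - 130) + 16 = 1/(sqrt(6) - 130) + 16 = 1/(-130 + sqrt(6)) + 16 = 16 + 1/(-130 + sqrt(6))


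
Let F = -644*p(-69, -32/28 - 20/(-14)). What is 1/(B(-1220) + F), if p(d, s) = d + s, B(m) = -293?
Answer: 1/43959 ≈ 2.2748e-5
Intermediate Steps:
F = 44252 (F = -644*(-69 + (-32/28 - 20/(-14))) = -644*(-69 + (-32*1/28 - 20*(-1/14))) = -644*(-69 + (-8/7 + 10/7)) = -644*(-69 + 2/7) = -644*(-481/7) = 44252)
1/(B(-1220) + F) = 1/(-293 + 44252) = 1/43959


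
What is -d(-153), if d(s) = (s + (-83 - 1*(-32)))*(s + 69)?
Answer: -17136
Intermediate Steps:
d(s) = (-51 + s)*(69 + s) (d(s) = (s + (-83 + 32))*(69 + s) = (s - 51)*(69 + s) = (-51 + s)*(69 + s))
-d(-153) = -(-3519 + (-153)**2 + 18*(-153)) = -(-3519 + 23409 - 2754) = -1*17136 = -17136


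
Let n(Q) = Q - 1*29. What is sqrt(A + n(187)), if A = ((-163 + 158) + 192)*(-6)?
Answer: 2*I*sqrt(241) ≈ 31.048*I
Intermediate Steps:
n(Q) = -29 + Q (n(Q) = Q - 29 = -29 + Q)
A = -1122 (A = (-5 + 192)*(-6) = 187*(-6) = -1122)
sqrt(A + n(187)) = sqrt(-1122 + (-29 + 187)) = sqrt(-1122 + 158) = sqrt(-964) = 2*I*sqrt(241)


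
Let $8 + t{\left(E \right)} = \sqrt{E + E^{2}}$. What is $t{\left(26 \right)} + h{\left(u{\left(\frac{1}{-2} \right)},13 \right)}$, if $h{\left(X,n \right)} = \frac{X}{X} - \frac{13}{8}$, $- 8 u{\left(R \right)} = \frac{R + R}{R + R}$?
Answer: $- \frac{69}{8} + 3 \sqrt{78} \approx 17.87$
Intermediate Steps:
$t{\left(E \right)} = -8 + \sqrt{E + E^{2}}$
$u{\left(R \right)} = - \frac{1}{8}$ ($u{\left(R \right)} = - \frac{\left(R + R\right) \frac{1}{R + R}}{8} = - \frac{2 R \frac{1}{2 R}}{8} = \left(- \frac{1}{8}\right) 1 = - \frac{1}{8}$)
$h{\left(X,n \right)} = - \frac{5}{8}$ ($h{\left(X,n \right)} = 1 - \frac{13}{8} = - \frac{5}{8}$)
$t{\left(26 \right)} + h{\left(u{\left(\frac{1}{-2} \right)},13 \right)} = \left(-8 + \sqrt{26 \left(1 + 26\right)}\right) - \frac{5}{8} = \left(-8 + \sqrt{26 \cdot 27}\right) - \frac{5}{8} = \left(-8 + \sqrt{702}\right) - \frac{5}{8} = \left(-8 + 3 \sqrt{78}\right) - \frac{5}{8} = - \frac{69}{8} + 3 \sqrt{78}$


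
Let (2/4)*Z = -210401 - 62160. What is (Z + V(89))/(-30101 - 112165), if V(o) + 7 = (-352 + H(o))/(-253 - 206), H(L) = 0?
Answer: 250213859/65300094 ≈ 3.8318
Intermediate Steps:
Z = -545122 (Z = 2*(-210401 - 62160) = 2*(-272561) = -545122)
V(o) = -2861/459 (V(o) = -7 + (-352 + 0)/(-253 - 206) = -7 - 352/(-459) = -7 - 352*(-1/459) = -7 + 352/459 = -2861/459)
(Z + V(89))/(-30101 - 112165) = (-545122 - 2861/459)/(-30101 - 112165) = -250213859/459/(-142266) = -250213859/459*(-1/142266) = 250213859/65300094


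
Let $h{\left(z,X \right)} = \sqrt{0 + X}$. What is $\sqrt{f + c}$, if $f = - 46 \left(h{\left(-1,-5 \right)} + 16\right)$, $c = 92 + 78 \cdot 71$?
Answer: $\sqrt{4894 - 46 i \sqrt{5}} \approx 69.961 - 0.7351 i$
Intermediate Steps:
$h{\left(z,X \right)} = \sqrt{X}$
$c = 5630$ ($c = 92 + 5538 = 5630$)
$f = -736 - 46 i \sqrt{5}$ ($f = - 46 \left(\sqrt{-5} + 16\right) = - 46 \left(i \sqrt{5} + 16\right) = - 46 \left(16 + i \sqrt{5}\right) = -736 - 46 i \sqrt{5} \approx -736.0 - 102.86 i$)
$\sqrt{f + c} = \sqrt{\left(-736 - 46 i \sqrt{5}\right) + 5630} = \sqrt{4894 - 46 i \sqrt{5}}$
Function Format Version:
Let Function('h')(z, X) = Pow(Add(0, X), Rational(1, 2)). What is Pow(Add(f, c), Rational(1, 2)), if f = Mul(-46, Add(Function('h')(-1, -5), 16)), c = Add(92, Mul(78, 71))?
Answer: Pow(Add(4894, Mul(-46, I, Pow(5, Rational(1, 2)))), Rational(1, 2)) ≈ Add(69.961, Mul(-0.7351, I))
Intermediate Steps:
Function('h')(z, X) = Pow(X, Rational(1, 2))
c = 5630 (c = Add(92, 5538) = 5630)
f = Add(-736, Mul(-46, I, Pow(5, Rational(1, 2)))) (f = Mul(-46, Add(Pow(-5, Rational(1, 2)), 16)) = Mul(-46, Add(Mul(I, Pow(5, Rational(1, 2))), 16)) = Mul(-46, Add(16, Mul(I, Pow(5, Rational(1, 2))))) = Add(-736, Mul(-46, I, Pow(5, Rational(1, 2)))) ≈ Add(-736.00, Mul(-102.86, I)))
Pow(Add(f, c), Rational(1, 2)) = Pow(Add(Add(-736, Mul(-46, I, Pow(5, Rational(1, 2)))), 5630), Rational(1, 2)) = Pow(Add(4894, Mul(-46, I, Pow(5, Rational(1, 2)))), Rational(1, 2))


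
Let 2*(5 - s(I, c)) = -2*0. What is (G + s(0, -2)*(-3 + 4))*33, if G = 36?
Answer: 1353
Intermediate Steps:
s(I, c) = 5 (s(I, c) = 5 - (-1)*0 = 5 - 1/2*0 = 5 + 0 = 5)
(G + s(0, -2)*(-3 + 4))*33 = (36 + 5*(-3 + 4))*33 = (36 + 5*1)*33 = (36 + 5)*33 = 41*33 = 1353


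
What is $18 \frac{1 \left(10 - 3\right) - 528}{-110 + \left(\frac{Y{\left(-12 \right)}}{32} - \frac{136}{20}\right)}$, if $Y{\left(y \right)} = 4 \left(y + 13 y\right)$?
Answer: $\frac{46890}{689} \approx 68.055$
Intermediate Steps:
$Y{\left(y \right)} = 56 y$ ($Y{\left(y \right)} = 4 \cdot 14 y = 56 y$)
$18 \frac{1 \left(10 - 3\right) - 528}{-110 + \left(\frac{Y{\left(-12 \right)}}{32} - \frac{136}{20}\right)} = 18 \frac{1 \left(10 - 3\right) - 528}{-110 + \left(\frac{56 \left(-12\right)}{32} - \frac{136}{20}\right)} = 18 \frac{1 \cdot 7 - 528}{-110 - \frac{139}{5}} = 18 \frac{7 - 528}{-110 - \frac{139}{5}} = 18 \left(- \frac{521}{-110 - \frac{139}{5}}\right) = 18 \left(- \frac{521}{- \frac{689}{5}}\right) = 18 \left(\left(-521\right) \left(- \frac{5}{689}\right)\right) = 18 \cdot \frac{2605}{689} = \frac{46890}{689}$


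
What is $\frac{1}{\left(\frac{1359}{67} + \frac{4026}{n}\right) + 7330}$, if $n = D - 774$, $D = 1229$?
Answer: $\frac{30485}{224343137} \approx 0.00013589$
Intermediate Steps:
$n = 455$ ($n = 1229 - 774 = 455$)
$\frac{1}{\left(\frac{1359}{67} + \frac{4026}{n}\right) + 7330} = \frac{1}{\left(\frac{1359}{67} + \frac{4026}{455}\right) + 7330} = \frac{1}{\frac{888087}{30485} + 7330} = \frac{1}{\frac{224343137}{30485}} = \frac{30485}{224343137}$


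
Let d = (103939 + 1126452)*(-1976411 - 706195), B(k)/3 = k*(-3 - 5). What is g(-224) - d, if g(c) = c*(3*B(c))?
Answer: 3300650666274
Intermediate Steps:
B(k) = -24*k (B(k) = 3*(k*(-3 - 5)) = 3*(k*(-8)) = 3*(-8*k) = -24*k)
d = -3300654278946 (d = 1230391*(-2682606) = -3300654278946)
g(c) = -72*c² (g(c) = c*(3*(-24*c)) = c*(-72*c) = -72*c²)
g(-224) - d = -72*(-224)² - 1*(-3300654278946) = -72*50176 + 3300654278946 = -3612672 + 3300654278946 = 3300650666274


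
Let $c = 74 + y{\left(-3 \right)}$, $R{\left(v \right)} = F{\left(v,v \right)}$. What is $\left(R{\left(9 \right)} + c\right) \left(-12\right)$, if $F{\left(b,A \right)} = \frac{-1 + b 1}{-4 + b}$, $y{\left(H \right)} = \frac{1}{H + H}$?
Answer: $- \frac{4526}{5} \approx -905.2$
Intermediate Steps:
$y{\left(H \right)} = \frac{1}{2 H}$
$F{\left(b,A \right)} = \frac{-1 + b}{-4 + b}$
$R{\left(v \right)} = \frac{-1 + v}{-4 + v}$
$c = \frac{443}{6}$ ($c = 74 + \frac{1}{2 \left(-3\right)} = 74 + \frac{1}{2} \left(- \frac{1}{3}\right) = 74 - \frac{1}{6} = \frac{443}{6} \approx 73.833$)
$\left(R{\left(9 \right)} + c\right) \left(-12\right) = \left(\frac{-1 + 9}{-4 + 9} + \frac{443}{6}\right) \left(-12\right) = \left(\frac{1}{5} \cdot 8 + \frac{443}{6}\right) \left(-12\right) = \left(\frac{8}{5} + \frac{443}{6}\right) \left(-12\right) = \frac{2263}{30} \left(-12\right) = - \frac{4526}{5}$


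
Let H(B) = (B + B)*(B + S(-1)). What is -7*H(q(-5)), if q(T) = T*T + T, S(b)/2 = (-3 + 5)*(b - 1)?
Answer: -3360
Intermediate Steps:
S(b) = -4 + 4*b (S(b) = 2*((-3 + 5)*(b - 1)) = 2*(2*(-1 + b)) = 2*(-2 + 2*b) = -4 + 4*b)
q(T) = T + T**2 (q(T) = T**2 + T = T + T**2)
H(B) = 2*B*(-8 + B) (H(B) = (B + B)*(B + (-4 + 4*(-1))) = (2*B)*(B + (-4 - 4)) = (2*B)*(B - 8) = (2*B)*(-8 + B) = 2*B*(-8 + B))
-7*H(q(-5)) = -14*(-5*(1 - 5))*(-8 - 5*(1 - 5)) = -14*(-5*(-4))*(-8 - 5*(-4)) = -14*20*(-8 + 20) = -14*20*12 = -7*480 = -3360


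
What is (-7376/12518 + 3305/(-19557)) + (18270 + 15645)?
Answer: 4151349512434/122407263 ≈ 33914.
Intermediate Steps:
(-7376/12518 + 3305/(-19557)) + (18270 + 15645) = (-7376*1/12518 + 3305*(-1/19557)) + 33915 = (-3688/6259 - 3305/19557) + 33915 = -92812211/122407263 + 33915 = 4151349512434/122407263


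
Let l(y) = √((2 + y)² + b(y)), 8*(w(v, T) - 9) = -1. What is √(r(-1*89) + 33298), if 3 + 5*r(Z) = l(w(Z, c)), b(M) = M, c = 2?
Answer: √(13318960 + 10*√8137)/20 ≈ 182.48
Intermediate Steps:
w(v, T) = 71/8 (w(v, T) = 9 + (⅛)*(-1) = 9 - ⅛ = 71/8)
l(y) = √(y + (2 + y)²) (l(y) = √((2 + y)² + y) = √(y + (2 + y)²))
r(Z) = -⅗ + √8137/40 (r(Z) = -⅗ + √(71/8 + (2 + 71/8)²)/5 = -⅗ + √(71/8 + (87/8)²)/5 = -⅗ + √(71/8 + 7569/64)/5 = -⅗ + √(8137/64)/5 = -⅗ + (√8137/8)/5 = -⅗ + √8137/40)
√(r(-1*89) + 33298) = √((-⅗ + √8137/40) + 33298) = √(166487/5 + √8137/40)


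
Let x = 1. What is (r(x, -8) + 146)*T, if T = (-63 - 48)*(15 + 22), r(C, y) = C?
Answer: -603729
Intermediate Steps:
T = -4107 (T = -111*37 = -4107)
(r(x, -8) + 146)*T = (1 + 146)*(-4107) = 147*(-4107) = -603729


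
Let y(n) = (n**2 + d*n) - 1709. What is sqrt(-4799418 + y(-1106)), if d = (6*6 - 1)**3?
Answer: I*sqrt(50997641) ≈ 7141.3*I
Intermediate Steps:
d = 42875 (d = (36 - 1)**3 = 35**3 = 42875)
y(n) = -1709 + n**2 + 42875*n (y(n) = (n**2 + 42875*n) - 1709 = -1709 + n**2 + 42875*n)
sqrt(-4799418 + y(-1106)) = sqrt(-4799418 + (-1709 + (-1106)**2 + 42875*(-1106))) = sqrt(-4799418 + (-1709 + 1223236 - 47419750)) = sqrt(-4799418 - 46198223) = sqrt(-50997641) = I*sqrt(50997641)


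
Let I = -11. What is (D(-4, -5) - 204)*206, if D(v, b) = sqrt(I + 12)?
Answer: -41818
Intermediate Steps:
D(v, b) = 1 (D(v, b) = sqrt(-11 + 12) = sqrt(1) = 1)
(D(-4, -5) - 204)*206 = (1 - 204)*206 = -203*206 = -41818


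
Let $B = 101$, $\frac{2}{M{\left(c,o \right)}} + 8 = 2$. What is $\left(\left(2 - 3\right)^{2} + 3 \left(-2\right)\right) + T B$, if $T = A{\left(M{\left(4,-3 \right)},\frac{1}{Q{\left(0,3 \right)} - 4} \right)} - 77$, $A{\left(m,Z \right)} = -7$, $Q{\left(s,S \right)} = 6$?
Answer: $-8489$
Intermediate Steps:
$M{\left(c,o \right)} = - \frac{1}{3}$ ($M{\left(c,o \right)} = \frac{2}{-8 + 2} = \frac{2}{-6} = 2 \left(- \frac{1}{6}\right) = - \frac{1}{3}$)
$T = -84$ ($T = -7 - 77 = -84$)
$\left(\left(2 - 3\right)^{2} + 3 \left(-2\right)\right) + T B = \left(\left(2 - 3\right)^{2} + 3 \left(-2\right)\right) - 8484 = \left(\left(-1\right)^{2} - 6\right) - 8484 = \left(1 - 6\right) - 8484 = -5 - 8484 = -8489$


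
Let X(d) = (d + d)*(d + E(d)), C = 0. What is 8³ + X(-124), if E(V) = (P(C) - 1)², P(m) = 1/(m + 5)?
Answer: 777632/25 ≈ 31105.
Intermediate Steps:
P(m) = 1/(5 + m)
E(V) = 16/25 (E(V) = (1/(5 + 0) - 1)² = (1/5 - 1)² = (⅕ - 1)² = (-⅘)² = 16/25)
X(d) = 2*d*(16/25 + d) (X(d) = (d + d)*(d + 16/25) = (2*d)*(16/25 + d) = 2*d*(16/25 + d))
8³ + X(-124) = 8³ + (2/25)*(-124)*(16 + 25*(-124)) = 512 + (2/25)*(-124)*(16 - 3100) = 512 + (2/25)*(-124)*(-3084) = 512 + 764832/25 = 777632/25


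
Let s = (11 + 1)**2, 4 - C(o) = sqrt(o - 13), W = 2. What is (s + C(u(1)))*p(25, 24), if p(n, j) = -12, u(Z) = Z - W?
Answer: -1776 + 12*I*sqrt(14) ≈ -1776.0 + 44.9*I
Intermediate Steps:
u(Z) = -2 + Z (u(Z) = Z - 1*2 = Z - 2 = -2 + Z)
C(o) = 4 - sqrt(-13 + o) (C(o) = 4 - sqrt(o - 13) = 4 - sqrt(-13 + o))
s = 144 (s = 12**2 = 144)
(s + C(u(1)))*p(25, 24) = (144 + (4 - sqrt(-13 + (-2 + 1))))*(-12) = (144 + (4 - sqrt(-13 - 1)))*(-12) = (144 + (4 - sqrt(-14)))*(-12) = (144 + (4 - I*sqrt(14)))*(-12) = (148 - I*sqrt(14))*(-12) = -1776 + 12*I*sqrt(14)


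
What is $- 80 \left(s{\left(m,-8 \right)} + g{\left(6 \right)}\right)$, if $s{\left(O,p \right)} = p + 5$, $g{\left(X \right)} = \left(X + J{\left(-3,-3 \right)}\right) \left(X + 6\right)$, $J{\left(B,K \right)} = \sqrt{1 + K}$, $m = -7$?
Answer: $-5520 - 960 i \sqrt{2} \approx -5520.0 - 1357.6 i$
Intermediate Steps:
$g{\left(X \right)} = \left(6 + X\right) \left(X + i \sqrt{2}\right)$ ($g{\left(X \right)} = \left(X + \sqrt{1 - 3}\right) \left(X + 6\right) = \left(X + \sqrt{-2}\right) \left(6 + X\right) = \left(X + i \sqrt{2}\right) \left(6 + X\right) = \left(6 + X\right) \left(X + i \sqrt{2}\right)$)
$s{\left(O,p \right)} = 5 + p$
$- 80 \left(s{\left(m,-8 \right)} + g{\left(6 \right)}\right) = - 80 \left(\left(5 - 8\right) + \left(6^{2} + 6 \cdot 6 + 6 i \sqrt{2} + i 6 \sqrt{2}\right)\right) = - 80 \left(-3 + \left(36 + 36 + 6 i \sqrt{2} + 6 i \sqrt{2}\right)\right) = - 80 \left(-3 + \left(72 + 12 i \sqrt{2}\right)\right) = - 80 \left(69 + 12 i \sqrt{2}\right) = -5520 - 960 i \sqrt{2}$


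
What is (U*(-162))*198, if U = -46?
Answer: 1475496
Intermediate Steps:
(U*(-162))*198 = -46*(-162)*198 = 7452*198 = 1475496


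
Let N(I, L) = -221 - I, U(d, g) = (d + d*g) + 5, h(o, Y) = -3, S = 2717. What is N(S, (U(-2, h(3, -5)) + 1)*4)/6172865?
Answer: -2938/6172865 ≈ -0.00047595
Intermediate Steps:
U(d, g) = 5 + d + d*g
N(S, (U(-2, h(3, -5)) + 1)*4)/6172865 = (-221 - 1*2717)/6172865 = (-221 - 2717)*(1/6172865) = -2938*1/6172865 = -2938/6172865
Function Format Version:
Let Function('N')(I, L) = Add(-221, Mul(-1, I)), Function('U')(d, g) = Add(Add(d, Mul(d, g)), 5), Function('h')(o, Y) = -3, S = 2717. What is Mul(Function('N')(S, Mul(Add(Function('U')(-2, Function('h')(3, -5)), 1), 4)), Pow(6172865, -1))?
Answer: Rational(-2938, 6172865) ≈ -0.00047595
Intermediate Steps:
Function('U')(d, g) = Add(5, d, Mul(d, g))
Mul(Function('N')(S, Mul(Add(Function('U')(-2, Function('h')(3, -5)), 1), 4)), Pow(6172865, -1)) = Mul(Add(-221, Mul(-1, 2717)), Pow(6172865, -1)) = Mul(Add(-221, -2717), Rational(1, 6172865)) = Mul(-2938, Rational(1, 6172865)) = Rational(-2938, 6172865)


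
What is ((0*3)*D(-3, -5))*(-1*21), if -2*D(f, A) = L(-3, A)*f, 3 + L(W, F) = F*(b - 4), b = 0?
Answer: 0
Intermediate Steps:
L(W, F) = -3 - 4*F (L(W, F) = -3 + F*(0 - 4) = -3 + F*(-4) = -3 - 4*F)
D(f, A) = -f*(-3 - 4*A)/2 (D(f, A) = -(-3 - 4*A)*f/2 = -f*(-3 - 4*A)/2)
((0*3)*D(-3, -5))*(-1*21) = ((0*3)*((½)*(-3)*(3 + 4*(-5))))*(-1*21) = (0*((½)*(-3)*(3 - 20)))*(-21) = (0*((½)*(-3)*(-17)))*(-21) = (0*(51/2))*(-21) = 0*(-21) = 0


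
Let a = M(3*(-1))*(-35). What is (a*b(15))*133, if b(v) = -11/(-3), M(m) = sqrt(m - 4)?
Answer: -51205*I*sqrt(7)/3 ≈ -45159.0*I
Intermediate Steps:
M(m) = sqrt(-4 + m)
a = -35*I*sqrt(7) (a = sqrt(-4 + 3*(-1))*(-35) = sqrt(-4 - 3)*(-35) = sqrt(-7)*(-35) = (I*sqrt(7))*(-35) = -35*I*sqrt(7) ≈ -92.601*I)
b(v) = 11/3 (b(v) = -11*(-1/3) = 11/3)
(a*b(15))*133 = (-35*I*sqrt(7)*(11/3))*133 = -385*I*sqrt(7)/3*133 = -51205*I*sqrt(7)/3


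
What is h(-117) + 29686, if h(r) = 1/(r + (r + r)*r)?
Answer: 809270047/27261 ≈ 29686.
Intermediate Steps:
h(r) = 1/(r + 2*r²) (h(r) = 1/(r + (2*r)*r) = 1/(r + 2*r²))
h(-117) + 29686 = 1/((-117)*(1 + 2*(-117))) + 29686 = -1/(117*(1 - 234)) + 29686 = -1/117/(-233) + 29686 = -1/117*(-1/233) + 29686 = 1/27261 + 29686 = 809270047/27261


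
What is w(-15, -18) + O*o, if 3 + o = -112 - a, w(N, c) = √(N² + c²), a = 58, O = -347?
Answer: 60031 + 3*√61 ≈ 60054.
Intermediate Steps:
o = -173 (o = -3 + (-112 - 1*58) = -3 + (-112 - 58) = -3 - 170 = -173)
w(-15, -18) + O*o = √((-15)² + (-18)²) - 347*(-173) = √(225 + 324) + 60031 = √549 + 60031 = 3*√61 + 60031 = 60031 + 3*√61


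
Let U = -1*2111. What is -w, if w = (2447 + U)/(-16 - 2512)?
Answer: 21/158 ≈ 0.13291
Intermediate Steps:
U = -2111
w = -21/158 (w = (2447 - 2111)/(-16 - 2512) = 336/(-2528) = 336*(-1/2528) = -21/158 ≈ -0.13291)
-w = -1*(-21/158) = 21/158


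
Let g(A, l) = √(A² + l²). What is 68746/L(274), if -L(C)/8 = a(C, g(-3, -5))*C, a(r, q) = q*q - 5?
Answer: -34373/31784 ≈ -1.0815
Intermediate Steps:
a(r, q) = -5 + q² (a(r, q) = q² - 5 = -5 + q²)
L(C) = -232*C (L(C) = -8*(-5 + (√((-3)² + (-5)²))²)*C = -8*(-5 + (√(9 + 25))²)*C = -8*(-5 + (√34)²)*C = -8*(-5 + 34)*C = -232*C)
68746/L(274) = 68746/((-232*274)) = 68746/(-63568) = 68746*(-1/63568) = -34373/31784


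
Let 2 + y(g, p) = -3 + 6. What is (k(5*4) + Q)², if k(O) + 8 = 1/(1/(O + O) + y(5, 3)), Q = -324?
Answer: 184199184/1681 ≈ 1.0958e+5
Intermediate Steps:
y(g, p) = 1 (y(g, p) = -2 + (-3 + 6) = -2 + 3 = 1)
k(O) = -8 + 1/(1 + 1/(2*O)) (k(O) = -8 + 1/(1/(O + O) + 1) = -8 + 1/(1/(2*O) + 1) = -8 + 1/(1 + 1/(2*O)))
(k(5*4) + Q)² = (2*(-4 - 35*4)/(1 + 2*(5*4)) - 324)² = (2*(-4 - 7*20)/(1 + 2*20) - 324)² = (2*(-4 - 140)/(1 + 40) - 324)² = (2*(-144)/41 - 324)² = (2*(1/41)*(-144) - 324)² = (-288/41 - 324)² = (-13572/41)² = 184199184/1681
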